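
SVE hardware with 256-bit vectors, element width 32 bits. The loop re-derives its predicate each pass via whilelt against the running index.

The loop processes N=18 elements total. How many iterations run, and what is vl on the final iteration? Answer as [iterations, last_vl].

lane count: 256 div 32 = 8
N=18: ⌈18/8⌉ = 3 iters; last vl = 18 − 2×8 = 2

[iterations, last_vl] = [3, 2]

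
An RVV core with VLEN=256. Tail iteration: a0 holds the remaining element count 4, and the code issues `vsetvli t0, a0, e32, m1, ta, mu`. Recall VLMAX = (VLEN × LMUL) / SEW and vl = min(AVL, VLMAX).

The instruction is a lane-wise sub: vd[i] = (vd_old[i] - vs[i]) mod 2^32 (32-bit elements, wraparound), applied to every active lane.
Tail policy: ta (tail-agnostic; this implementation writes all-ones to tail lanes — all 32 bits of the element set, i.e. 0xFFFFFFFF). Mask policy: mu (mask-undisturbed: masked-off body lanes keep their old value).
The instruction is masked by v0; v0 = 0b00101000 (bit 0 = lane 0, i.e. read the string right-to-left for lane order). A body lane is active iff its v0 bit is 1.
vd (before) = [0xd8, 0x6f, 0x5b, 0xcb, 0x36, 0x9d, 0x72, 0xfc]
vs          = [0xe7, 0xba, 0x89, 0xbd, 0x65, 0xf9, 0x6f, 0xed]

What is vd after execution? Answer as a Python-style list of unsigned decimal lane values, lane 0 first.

VLMAX = (256 × 1) / 32 = 8 lanes
AVL=4 ≤ VLMAX=8, so vl = 4
lane  0: mask-off/keep ⇒ 0xd8
lane  1: mask-off/keep ⇒ 0x6f
lane  2: mask-off/keep ⇒ 0x5b
lane  3: sub(0xcb,0xbd) ⇒ 0x0e
lane  4: tail/ones ⇒ 0xffffffff
lane  5: tail/ones ⇒ 0xffffffff
lane  6: tail/ones ⇒ 0xffffffff
lane  7: tail/ones ⇒ 0xffffffff

vd = [216, 111, 91, 14, 4294967295, 4294967295, 4294967295, 4294967295]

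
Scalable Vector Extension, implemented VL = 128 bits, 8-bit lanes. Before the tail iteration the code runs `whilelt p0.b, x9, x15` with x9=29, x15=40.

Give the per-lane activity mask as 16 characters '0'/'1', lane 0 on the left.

predicate = 1111111111100000

register lanes = 128/8 = 16
p0[j] = (29+j < 40); true for j=0..10 → 11 lanes set
bits (lane 0 leftmost): 1111111111100000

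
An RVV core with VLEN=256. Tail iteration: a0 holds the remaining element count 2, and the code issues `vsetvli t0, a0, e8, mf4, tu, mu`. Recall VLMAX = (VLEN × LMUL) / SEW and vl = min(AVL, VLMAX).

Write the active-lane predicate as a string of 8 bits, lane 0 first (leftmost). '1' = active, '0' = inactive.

lanes per group: 256·1/4/8 = 8
AVL=2 ≤ VLMAX=8, so vl = 2
bits (lane 0 leftmost): 11000000

predicate = 11000000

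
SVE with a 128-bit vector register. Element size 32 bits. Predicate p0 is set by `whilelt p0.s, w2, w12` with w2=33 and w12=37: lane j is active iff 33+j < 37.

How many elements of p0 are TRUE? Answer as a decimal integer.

lane count: 128 div 32 = 4
p0[j] = (33+j < 37); true for j=0..3 → 4 lanes set

vl = 4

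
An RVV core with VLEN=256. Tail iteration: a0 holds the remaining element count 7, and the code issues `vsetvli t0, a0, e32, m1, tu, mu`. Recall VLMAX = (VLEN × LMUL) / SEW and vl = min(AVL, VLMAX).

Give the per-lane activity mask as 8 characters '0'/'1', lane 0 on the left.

VLMAX = (256 × 1) / 32 = 8 lanes
AVL=7 ≤ VLMAX=8, so vl = 7
bits (lane 0 leftmost): 11111110

predicate = 11111110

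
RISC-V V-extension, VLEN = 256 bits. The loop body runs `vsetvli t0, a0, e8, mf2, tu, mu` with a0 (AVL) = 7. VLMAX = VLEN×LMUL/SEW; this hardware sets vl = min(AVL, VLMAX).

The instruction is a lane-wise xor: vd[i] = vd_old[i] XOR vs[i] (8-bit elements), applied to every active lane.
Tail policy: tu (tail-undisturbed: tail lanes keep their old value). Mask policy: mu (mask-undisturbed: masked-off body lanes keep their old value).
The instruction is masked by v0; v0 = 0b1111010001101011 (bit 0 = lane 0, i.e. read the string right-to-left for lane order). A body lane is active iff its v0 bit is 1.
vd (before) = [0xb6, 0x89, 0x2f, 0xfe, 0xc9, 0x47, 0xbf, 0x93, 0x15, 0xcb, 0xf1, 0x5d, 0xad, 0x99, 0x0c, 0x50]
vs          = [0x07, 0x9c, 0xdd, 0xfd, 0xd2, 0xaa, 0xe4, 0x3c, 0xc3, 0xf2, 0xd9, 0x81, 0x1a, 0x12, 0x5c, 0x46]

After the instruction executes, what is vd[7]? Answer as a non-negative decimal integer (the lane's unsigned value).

VLMAX = (256 × 1/2) / 8 = 16 lanes
AVL=7 ≤ VLMAX=16, so vl = 7
lane  0: xor(0xb6,0x07) ⇒ 0xb1
lane  1: xor(0x89,0x9c) ⇒ 0x15
lane  2: mask-off/keep ⇒ 0x2f
lane  3: xor(0xfe,0xfd) ⇒ 0x03
lane  4: mask-off/keep ⇒ 0xc9
lane  5: xor(0x47,0xaa) ⇒ 0xed
lane  6: xor(0xbf,0xe4) ⇒ 0x5b
lane  7: tail/keep ⇒ 0x93
lane  8: tail/keep ⇒ 0x15
lane  9: tail/keep ⇒ 0xcb
lane 10: tail/keep ⇒ 0xf1
lane 11: tail/keep ⇒ 0x5d
lane 12: tail/keep ⇒ 0xad
lane 13: tail/keep ⇒ 0x99
lane 14: tail/keep ⇒ 0x0c
lane 15: tail/keep ⇒ 0x50

vd[7] = 147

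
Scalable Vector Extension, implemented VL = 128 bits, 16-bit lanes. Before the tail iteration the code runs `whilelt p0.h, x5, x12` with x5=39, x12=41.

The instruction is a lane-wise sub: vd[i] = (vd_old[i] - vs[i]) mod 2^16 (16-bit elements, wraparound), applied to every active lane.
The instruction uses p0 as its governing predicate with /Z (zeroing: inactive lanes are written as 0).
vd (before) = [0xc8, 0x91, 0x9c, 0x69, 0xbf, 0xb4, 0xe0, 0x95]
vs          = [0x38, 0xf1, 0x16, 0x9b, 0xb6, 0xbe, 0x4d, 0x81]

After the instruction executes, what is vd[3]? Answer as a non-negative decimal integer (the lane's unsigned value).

vd[3] = 0

128-bit reg / 16-bit elem → 8 lanes
p0[j] = (39+j < 41); true for j=0..1 → 2 lanes set
vd[0] sub(0xc8,0x38) -> 0x90
vd[1] sub(0x91,0xf1) -> 0xffa0
vd[2] tail/zero -> 0x00
vd[3] tail/zero -> 0x00
vd[4] tail/zero -> 0x00
vd[5] tail/zero -> 0x00
vd[6] tail/zero -> 0x00
vd[7] tail/zero -> 0x00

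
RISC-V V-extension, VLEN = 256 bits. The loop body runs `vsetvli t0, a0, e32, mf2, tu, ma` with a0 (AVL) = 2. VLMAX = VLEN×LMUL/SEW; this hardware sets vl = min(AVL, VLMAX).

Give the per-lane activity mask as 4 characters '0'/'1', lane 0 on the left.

VLMAX = VLEN×LMUL/SEW = 256×1/2/32 = 4
vl ← min(2, 4) = 2
bits (lane 0 leftmost): 1100

predicate = 1100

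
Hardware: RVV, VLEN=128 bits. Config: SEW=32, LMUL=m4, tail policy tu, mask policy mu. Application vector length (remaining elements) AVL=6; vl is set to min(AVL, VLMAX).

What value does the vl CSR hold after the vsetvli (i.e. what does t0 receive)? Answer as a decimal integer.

vl = 6

VLMAX = VLEN×LMUL/SEW = 128×4/32 = 16
vl ← min(6, 16) = 6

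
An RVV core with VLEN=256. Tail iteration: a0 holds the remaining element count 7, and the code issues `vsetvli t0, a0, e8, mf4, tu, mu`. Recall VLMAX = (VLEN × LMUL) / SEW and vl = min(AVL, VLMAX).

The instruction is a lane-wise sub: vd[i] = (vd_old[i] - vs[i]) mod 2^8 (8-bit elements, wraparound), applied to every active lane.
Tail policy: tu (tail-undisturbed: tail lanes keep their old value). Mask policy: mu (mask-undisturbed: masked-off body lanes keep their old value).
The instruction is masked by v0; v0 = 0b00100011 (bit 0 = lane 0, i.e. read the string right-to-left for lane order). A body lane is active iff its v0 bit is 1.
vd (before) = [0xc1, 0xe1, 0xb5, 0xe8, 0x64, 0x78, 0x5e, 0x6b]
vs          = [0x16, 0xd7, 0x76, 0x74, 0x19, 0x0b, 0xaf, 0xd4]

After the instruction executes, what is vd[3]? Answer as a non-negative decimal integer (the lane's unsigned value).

vd[3] = 232

lanes per group: 256·1/4/8 = 8
vl = min(AVL, VLMAX) = min(7, 8) = 7
[0] sub(0xc1,0x16) = 0xab
[1] sub(0xe1,0xd7) = 0x0a
[2] mask-off/keep = 0xb5
[3] mask-off/keep = 0xe8
[4] mask-off/keep = 0x64
[5] sub(0x78,0x0b) = 0x6d
[6] mask-off/keep = 0x5e
[7] tail/keep = 0x6b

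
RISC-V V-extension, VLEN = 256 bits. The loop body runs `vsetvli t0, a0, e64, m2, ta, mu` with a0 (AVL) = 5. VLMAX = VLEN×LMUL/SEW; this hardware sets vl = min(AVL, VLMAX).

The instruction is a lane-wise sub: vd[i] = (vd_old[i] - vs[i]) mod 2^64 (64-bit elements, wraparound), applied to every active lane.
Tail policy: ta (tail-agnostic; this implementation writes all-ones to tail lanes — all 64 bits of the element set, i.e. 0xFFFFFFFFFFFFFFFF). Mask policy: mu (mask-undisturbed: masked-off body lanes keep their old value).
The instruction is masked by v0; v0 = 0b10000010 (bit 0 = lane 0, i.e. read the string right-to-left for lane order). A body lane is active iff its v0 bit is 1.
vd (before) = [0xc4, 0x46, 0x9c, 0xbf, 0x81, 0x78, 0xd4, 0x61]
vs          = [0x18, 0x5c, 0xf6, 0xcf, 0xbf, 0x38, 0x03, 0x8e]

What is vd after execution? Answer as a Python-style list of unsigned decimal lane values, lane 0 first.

VLMAX = (256 × 2) / 64 = 8 lanes
AVL=5 ≤ VLMAX=8, so vl = 5
vd[0] mask-off/keep -> 0xc4
vd[1] sub(0x46,0x5c) -> 0xffffffffffffffea
vd[2] mask-off/keep -> 0x9c
vd[3] mask-off/keep -> 0xbf
vd[4] mask-off/keep -> 0x81
vd[5] tail/ones -> 0xffffffffffffffff
vd[6] tail/ones -> 0xffffffffffffffff
vd[7] tail/ones -> 0xffffffffffffffff

vd = [196, 18446744073709551594, 156, 191, 129, 18446744073709551615, 18446744073709551615, 18446744073709551615]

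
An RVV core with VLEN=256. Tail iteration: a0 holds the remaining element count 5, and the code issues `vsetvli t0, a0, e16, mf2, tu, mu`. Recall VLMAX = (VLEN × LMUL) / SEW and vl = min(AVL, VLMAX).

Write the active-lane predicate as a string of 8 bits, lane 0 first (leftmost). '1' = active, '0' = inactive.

VLMAX = (256 × 1/2) / 16 = 8 lanes
vl ← min(5, 8) = 5
bits (lane 0 leftmost): 11111000

predicate = 11111000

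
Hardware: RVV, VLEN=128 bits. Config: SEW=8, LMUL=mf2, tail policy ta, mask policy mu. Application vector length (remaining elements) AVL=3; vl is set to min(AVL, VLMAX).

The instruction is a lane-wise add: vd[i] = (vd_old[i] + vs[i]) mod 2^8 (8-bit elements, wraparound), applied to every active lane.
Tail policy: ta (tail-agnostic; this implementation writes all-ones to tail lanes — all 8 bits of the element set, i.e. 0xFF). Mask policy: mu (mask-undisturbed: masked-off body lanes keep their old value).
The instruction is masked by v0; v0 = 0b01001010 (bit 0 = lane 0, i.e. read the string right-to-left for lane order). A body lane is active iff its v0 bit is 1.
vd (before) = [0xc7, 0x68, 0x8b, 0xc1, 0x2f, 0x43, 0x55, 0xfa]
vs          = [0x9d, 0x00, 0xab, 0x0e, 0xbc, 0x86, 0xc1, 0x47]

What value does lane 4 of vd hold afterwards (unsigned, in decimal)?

lanes per group: 128·1/2/8 = 8
vl = min(AVL, VLMAX) = min(3, 8) = 3
lane  0: mask-off/keep ⇒ 0xc7
lane  1: add(0x68,0x00) ⇒ 0x68
lane  2: mask-off/keep ⇒ 0x8b
lane  3: tail/ones ⇒ 0xff
lane  4: tail/ones ⇒ 0xff
lane  5: tail/ones ⇒ 0xff
lane  6: tail/ones ⇒ 0xff
lane  7: tail/ones ⇒ 0xff

vd[4] = 255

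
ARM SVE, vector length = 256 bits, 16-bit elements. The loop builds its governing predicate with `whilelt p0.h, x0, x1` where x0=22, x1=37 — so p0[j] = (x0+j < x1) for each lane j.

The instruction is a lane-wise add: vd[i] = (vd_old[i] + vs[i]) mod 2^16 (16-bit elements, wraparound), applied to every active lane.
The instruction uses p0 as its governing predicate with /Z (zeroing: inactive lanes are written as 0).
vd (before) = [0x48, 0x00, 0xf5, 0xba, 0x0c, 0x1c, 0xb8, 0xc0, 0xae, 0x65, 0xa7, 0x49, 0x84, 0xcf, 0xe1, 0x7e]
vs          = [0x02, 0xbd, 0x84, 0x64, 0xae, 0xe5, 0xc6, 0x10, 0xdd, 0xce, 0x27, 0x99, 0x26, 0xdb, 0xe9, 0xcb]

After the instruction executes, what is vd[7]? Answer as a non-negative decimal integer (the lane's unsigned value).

vd[7] = 208

256-bit reg / 16-bit elem → 16 lanes
active while 22+j < 37, i.e. j ∈ [0,15) capped at 16 ⇒ 15
lane  0: add(0x48,0x02) ⇒ 0x4a
lane  1: add(0x00,0xbd) ⇒ 0xbd
lane  2: add(0xf5,0x84) ⇒ 0x179
lane  3: add(0xba,0x64) ⇒ 0x11e
lane  4: add(0x0c,0xae) ⇒ 0xba
lane  5: add(0x1c,0xe5) ⇒ 0x101
lane  6: add(0xb8,0xc6) ⇒ 0x17e
lane  7: add(0xc0,0x10) ⇒ 0xd0
lane  8: add(0xae,0xdd) ⇒ 0x18b
lane  9: add(0x65,0xce) ⇒ 0x133
lane 10: add(0xa7,0x27) ⇒ 0xce
lane 11: add(0x49,0x99) ⇒ 0xe2
lane 12: add(0x84,0x26) ⇒ 0xaa
lane 13: add(0xcf,0xdb) ⇒ 0x1aa
lane 14: add(0xe1,0xe9) ⇒ 0x1ca
lane 15: tail/zero ⇒ 0x00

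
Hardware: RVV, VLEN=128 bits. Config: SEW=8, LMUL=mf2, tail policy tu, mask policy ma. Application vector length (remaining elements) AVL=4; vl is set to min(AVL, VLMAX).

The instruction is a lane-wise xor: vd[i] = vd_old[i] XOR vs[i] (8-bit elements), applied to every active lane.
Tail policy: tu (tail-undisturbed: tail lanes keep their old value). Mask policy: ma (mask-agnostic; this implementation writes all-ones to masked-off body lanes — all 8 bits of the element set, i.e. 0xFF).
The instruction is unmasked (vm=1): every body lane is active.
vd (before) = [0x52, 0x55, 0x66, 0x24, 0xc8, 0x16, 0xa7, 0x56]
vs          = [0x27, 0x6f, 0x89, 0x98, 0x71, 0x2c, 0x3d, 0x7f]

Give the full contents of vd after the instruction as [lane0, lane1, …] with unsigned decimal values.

VLMAX = (128 × 1/2) / 8 = 8 lanes
AVL=4 ≤ VLMAX=8, so vl = 4
[0] xor(0x52,0x27) = 0x75
[1] xor(0x55,0x6f) = 0x3a
[2] xor(0x66,0x89) = 0xef
[3] xor(0x24,0x98) = 0xbc
[4] tail/keep = 0xc8
[5] tail/keep = 0x16
[6] tail/keep = 0xa7
[7] tail/keep = 0x56

vd = [117, 58, 239, 188, 200, 22, 167, 86]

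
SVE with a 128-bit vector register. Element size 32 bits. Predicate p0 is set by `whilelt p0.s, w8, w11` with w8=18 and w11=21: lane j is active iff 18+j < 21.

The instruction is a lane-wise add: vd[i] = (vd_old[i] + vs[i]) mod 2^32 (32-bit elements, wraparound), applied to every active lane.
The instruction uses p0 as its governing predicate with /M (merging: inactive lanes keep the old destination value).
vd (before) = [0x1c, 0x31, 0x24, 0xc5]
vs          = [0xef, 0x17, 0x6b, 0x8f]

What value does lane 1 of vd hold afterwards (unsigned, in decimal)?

vd[1] = 72

register lanes = 128/32 = 4
whilelt: lane j active iff 18+j < 21 → j < 3 → 3 active
vd[0] add(0x1c,0xef) -> 0x10b
vd[1] add(0x31,0x17) -> 0x48
vd[2] add(0x24,0x6b) -> 0x8f
vd[3] tail/keep -> 0xc5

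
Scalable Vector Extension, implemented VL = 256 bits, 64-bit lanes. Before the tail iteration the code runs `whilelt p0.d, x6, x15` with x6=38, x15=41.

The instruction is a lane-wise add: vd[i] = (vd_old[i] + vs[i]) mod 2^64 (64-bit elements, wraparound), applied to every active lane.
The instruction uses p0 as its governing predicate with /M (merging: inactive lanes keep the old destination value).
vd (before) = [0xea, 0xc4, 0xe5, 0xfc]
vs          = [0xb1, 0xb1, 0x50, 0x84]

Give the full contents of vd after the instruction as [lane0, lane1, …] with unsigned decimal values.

256-bit reg / 64-bit elem → 4 lanes
whilelt: lane j active iff 38+j < 41 → j < 3 → 3 active
lane  0: add(0xea,0xb1) ⇒ 0x19b
lane  1: add(0xc4,0xb1) ⇒ 0x175
lane  2: add(0xe5,0x50) ⇒ 0x135
lane  3: tail/keep ⇒ 0xfc

vd = [411, 373, 309, 252]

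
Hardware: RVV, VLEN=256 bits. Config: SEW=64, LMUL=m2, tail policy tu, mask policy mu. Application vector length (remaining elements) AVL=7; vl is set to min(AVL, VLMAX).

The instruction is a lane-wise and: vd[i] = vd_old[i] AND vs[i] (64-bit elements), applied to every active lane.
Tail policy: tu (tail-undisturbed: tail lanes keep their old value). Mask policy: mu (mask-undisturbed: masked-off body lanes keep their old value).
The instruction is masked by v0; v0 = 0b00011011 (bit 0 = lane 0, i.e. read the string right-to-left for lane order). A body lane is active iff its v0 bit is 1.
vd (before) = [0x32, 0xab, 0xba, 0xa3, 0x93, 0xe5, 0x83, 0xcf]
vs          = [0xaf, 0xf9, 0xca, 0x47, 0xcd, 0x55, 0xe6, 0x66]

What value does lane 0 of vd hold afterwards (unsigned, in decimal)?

VLMAX = (256 × 2) / 64 = 8 lanes
vl ← min(7, 8) = 7
[0] and(0x32,0xaf) = 0x22
[1] and(0xab,0xf9) = 0xa9
[2] mask-off/keep = 0xba
[3] and(0xa3,0x47) = 0x03
[4] and(0x93,0xcd) = 0x81
[5] mask-off/keep = 0xe5
[6] mask-off/keep = 0x83
[7] tail/keep = 0xcf

vd[0] = 34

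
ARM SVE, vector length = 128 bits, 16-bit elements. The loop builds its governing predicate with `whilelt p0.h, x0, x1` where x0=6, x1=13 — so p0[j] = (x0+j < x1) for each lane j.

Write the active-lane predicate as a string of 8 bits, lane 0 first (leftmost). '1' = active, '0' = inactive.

128-bit reg / 16-bit elem → 8 lanes
whilelt: lane j active iff 6+j < 13 → j < 7 → 7 active
bits (lane 0 leftmost): 11111110

predicate = 11111110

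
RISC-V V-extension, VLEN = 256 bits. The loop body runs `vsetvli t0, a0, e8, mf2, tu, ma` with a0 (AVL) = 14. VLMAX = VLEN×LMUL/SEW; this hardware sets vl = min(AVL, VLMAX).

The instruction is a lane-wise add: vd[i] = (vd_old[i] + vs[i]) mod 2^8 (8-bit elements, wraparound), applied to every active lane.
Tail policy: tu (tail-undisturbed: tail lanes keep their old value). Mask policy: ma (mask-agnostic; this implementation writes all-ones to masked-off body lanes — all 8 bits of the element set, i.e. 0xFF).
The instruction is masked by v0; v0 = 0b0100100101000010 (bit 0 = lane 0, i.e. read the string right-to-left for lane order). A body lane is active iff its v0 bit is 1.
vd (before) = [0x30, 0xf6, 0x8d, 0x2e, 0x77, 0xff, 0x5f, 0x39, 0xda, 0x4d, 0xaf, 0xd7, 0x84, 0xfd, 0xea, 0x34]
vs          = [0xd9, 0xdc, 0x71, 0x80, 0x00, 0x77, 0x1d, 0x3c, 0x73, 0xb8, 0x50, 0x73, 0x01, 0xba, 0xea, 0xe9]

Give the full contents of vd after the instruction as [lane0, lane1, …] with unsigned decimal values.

VLMAX = VLEN×LMUL/SEW = 256×1/2/8 = 16
vl ← min(14, 16) = 14
vd[0] mask-off/ones -> 0xff
vd[1] add(0xf6,0xdc) -> 0xd2
vd[2] mask-off/ones -> 0xff
vd[3] mask-off/ones -> 0xff
vd[4] mask-off/ones -> 0xff
vd[5] mask-off/ones -> 0xff
vd[6] add(0x5f,0x1d) -> 0x7c
vd[7] mask-off/ones -> 0xff
vd[8] add(0xda,0x73) -> 0x4d
vd[9] mask-off/ones -> 0xff
vd[10] mask-off/ones -> 0xff
vd[11] add(0xd7,0x73) -> 0x4a
vd[12] mask-off/ones -> 0xff
vd[13] mask-off/ones -> 0xff
vd[14] tail/keep -> 0xea
vd[15] tail/keep -> 0x34

vd = [255, 210, 255, 255, 255, 255, 124, 255, 77, 255, 255, 74, 255, 255, 234, 52]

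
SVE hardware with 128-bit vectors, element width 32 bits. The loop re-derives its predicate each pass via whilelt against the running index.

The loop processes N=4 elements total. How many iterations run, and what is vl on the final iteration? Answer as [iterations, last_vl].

128-bit reg / 32-bit elem → 4 lanes
iterations = ceil(4/4) = 1; final-pass vl = 4

[iterations, last_vl] = [1, 4]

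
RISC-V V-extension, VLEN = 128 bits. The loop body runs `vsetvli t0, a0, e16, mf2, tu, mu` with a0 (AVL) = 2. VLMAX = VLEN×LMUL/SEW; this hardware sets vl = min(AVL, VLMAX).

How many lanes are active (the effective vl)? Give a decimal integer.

vl = 2

VLMAX = (128 × 1/2) / 16 = 4 lanes
AVL=2 ≤ VLMAX=4, so vl = 2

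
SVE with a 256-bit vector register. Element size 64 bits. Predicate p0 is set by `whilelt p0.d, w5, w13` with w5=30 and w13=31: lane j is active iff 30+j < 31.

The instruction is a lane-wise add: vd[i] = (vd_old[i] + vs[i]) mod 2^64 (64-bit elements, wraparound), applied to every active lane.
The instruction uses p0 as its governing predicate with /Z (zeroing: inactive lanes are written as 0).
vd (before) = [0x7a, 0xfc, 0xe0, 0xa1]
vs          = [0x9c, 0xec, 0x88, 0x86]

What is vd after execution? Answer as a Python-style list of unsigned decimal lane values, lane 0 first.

lane count: 256 div 64 = 4
whilelt: lane j active iff 30+j < 31 → j < 1 → 1 active
lane  0: add(0x7a,0x9c) ⇒ 0x116
lane  1: tail/zero ⇒ 0x00
lane  2: tail/zero ⇒ 0x00
lane  3: tail/zero ⇒ 0x00

vd = [278, 0, 0, 0]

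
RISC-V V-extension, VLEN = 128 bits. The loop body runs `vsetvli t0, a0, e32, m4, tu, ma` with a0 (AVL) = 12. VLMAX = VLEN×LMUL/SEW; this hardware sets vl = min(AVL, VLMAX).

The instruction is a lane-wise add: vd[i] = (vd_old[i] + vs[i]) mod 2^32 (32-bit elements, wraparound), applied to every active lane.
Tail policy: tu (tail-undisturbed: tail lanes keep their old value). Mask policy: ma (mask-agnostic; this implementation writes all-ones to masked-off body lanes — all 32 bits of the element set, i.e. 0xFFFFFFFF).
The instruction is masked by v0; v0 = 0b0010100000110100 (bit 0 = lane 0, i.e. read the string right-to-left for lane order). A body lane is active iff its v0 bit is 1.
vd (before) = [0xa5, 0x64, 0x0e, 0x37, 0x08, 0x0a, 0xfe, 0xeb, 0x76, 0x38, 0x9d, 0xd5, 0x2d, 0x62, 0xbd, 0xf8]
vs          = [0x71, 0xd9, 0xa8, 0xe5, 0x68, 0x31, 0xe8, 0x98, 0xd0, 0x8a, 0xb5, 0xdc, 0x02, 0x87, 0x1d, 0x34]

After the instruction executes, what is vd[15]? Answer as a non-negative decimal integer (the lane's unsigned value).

vd[15] = 248

VLMAX = (128 × 4) / 32 = 16 lanes
vl ← min(12, 16) = 12
vd[0] mask-off/ones -> 0xffffffff
vd[1] mask-off/ones -> 0xffffffff
vd[2] add(0x0e,0xa8) -> 0xb6
vd[3] mask-off/ones -> 0xffffffff
vd[4] add(0x08,0x68) -> 0x70
vd[5] add(0x0a,0x31) -> 0x3b
vd[6] mask-off/ones -> 0xffffffff
vd[7] mask-off/ones -> 0xffffffff
vd[8] mask-off/ones -> 0xffffffff
vd[9] mask-off/ones -> 0xffffffff
vd[10] mask-off/ones -> 0xffffffff
vd[11] add(0xd5,0xdc) -> 0x1b1
vd[12] tail/keep -> 0x2d
vd[13] tail/keep -> 0x62
vd[14] tail/keep -> 0xbd
vd[15] tail/keep -> 0xf8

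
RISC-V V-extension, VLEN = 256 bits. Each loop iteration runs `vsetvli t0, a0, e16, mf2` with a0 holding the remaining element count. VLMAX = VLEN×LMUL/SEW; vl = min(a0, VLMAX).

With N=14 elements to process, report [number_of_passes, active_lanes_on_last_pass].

VLMAX = VLEN×LMUL/SEW = 256×1/2/16 = 8
N=14: ⌈14/8⌉ = 2 iters; last vl = 14 − 1×8 = 6

[iterations, last_vl] = [2, 6]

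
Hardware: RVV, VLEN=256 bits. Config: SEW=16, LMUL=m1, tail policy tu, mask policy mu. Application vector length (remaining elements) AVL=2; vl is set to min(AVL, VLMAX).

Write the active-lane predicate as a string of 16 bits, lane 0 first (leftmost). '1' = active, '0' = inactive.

lanes per group: 256·1/16 = 16
vl = min(AVL, VLMAX) = min(2, 16) = 2
bits (lane 0 leftmost): 1100000000000000

predicate = 1100000000000000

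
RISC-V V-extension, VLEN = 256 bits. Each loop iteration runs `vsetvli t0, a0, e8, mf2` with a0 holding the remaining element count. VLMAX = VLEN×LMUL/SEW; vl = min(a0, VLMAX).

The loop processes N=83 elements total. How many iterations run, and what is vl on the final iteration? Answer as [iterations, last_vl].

VLMAX = VLEN×LMUL/SEW = 256×1/2/8 = 16
iterations = ceil(83/16) = 6; final-pass vl = 3

[iterations, last_vl] = [6, 3]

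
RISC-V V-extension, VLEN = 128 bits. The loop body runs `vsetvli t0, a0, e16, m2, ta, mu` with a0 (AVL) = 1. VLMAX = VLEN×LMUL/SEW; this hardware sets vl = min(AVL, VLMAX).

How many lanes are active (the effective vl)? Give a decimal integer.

VLMAX = (128 × 2) / 16 = 16 lanes
vl ← min(1, 16) = 1

vl = 1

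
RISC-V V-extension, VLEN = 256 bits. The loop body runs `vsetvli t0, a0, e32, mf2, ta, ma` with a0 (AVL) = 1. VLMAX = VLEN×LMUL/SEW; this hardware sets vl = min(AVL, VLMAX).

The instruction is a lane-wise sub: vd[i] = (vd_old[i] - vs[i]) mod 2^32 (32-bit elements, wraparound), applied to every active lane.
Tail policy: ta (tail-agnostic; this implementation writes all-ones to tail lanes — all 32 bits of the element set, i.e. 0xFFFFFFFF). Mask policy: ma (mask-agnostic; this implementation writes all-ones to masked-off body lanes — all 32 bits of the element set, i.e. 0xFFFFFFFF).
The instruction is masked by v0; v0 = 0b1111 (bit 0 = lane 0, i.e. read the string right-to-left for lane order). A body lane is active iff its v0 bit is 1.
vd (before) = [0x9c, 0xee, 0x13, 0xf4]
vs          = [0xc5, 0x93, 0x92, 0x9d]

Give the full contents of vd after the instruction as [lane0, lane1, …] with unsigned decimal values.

vd = [4294967255, 4294967295, 4294967295, 4294967295]

VLMAX = (256 × 1/2) / 32 = 4 lanes
vl = min(AVL, VLMAX) = min(1, 4) = 1
  i=0: sub(0x9c,0xc5) → 4294967255
  i=1: tail/ones → 4294967295
  i=2: tail/ones → 4294967295
  i=3: tail/ones → 4294967295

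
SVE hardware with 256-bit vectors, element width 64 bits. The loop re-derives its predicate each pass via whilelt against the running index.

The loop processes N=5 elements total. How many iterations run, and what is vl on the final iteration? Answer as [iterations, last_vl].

register lanes = 256/64 = 4
iterations = ceil(5/4) = 2; final-pass vl = 1

[iterations, last_vl] = [2, 1]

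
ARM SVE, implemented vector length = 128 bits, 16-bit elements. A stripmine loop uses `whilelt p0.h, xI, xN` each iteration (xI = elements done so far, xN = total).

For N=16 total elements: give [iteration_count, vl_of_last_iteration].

128-bit reg / 16-bit elem → 8 lanes
N=16: ⌈16/8⌉ = 2 iters; last vl = 16 − 1×8 = 8

[iterations, last_vl] = [2, 8]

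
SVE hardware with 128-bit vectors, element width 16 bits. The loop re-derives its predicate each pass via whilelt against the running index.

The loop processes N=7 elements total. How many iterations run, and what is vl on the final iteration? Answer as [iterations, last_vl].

[iterations, last_vl] = [1, 7]

register lanes = 128/16 = 8
7 elements at 8/iter → 1 passes, remainder 7 on the last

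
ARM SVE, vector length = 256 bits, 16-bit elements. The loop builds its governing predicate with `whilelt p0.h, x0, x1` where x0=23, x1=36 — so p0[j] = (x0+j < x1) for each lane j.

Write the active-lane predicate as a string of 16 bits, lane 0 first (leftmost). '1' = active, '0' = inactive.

256-bit reg / 16-bit elem → 16 lanes
whilelt: lane j active iff 23+j < 36 → j < 13 → 13 active
bits (lane 0 leftmost): 1111111111111000

predicate = 1111111111111000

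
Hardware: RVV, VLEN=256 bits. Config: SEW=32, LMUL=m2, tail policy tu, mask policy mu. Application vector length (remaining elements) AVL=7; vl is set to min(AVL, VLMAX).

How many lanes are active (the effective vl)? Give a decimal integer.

vl = 7

lanes per group: 256·2/32 = 16
vl ← min(7, 16) = 7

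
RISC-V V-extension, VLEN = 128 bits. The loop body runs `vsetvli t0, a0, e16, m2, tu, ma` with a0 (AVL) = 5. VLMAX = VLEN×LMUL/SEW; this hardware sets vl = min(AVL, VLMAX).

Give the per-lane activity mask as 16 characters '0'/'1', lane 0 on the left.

predicate = 1111100000000000

VLMAX = VLEN×LMUL/SEW = 128×2/16 = 16
vl = min(AVL, VLMAX) = min(5, 16) = 5
bits (lane 0 leftmost): 1111100000000000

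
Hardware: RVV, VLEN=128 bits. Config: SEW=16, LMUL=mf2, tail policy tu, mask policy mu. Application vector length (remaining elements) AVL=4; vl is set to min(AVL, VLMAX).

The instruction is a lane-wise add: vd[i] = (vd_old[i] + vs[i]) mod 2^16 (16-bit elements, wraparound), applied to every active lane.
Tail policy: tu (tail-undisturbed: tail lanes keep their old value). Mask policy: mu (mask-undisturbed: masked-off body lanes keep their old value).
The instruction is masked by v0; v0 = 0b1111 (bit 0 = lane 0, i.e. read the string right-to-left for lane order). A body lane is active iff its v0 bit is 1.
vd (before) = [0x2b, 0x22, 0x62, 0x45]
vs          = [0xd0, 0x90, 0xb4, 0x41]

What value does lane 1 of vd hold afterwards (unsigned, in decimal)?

VLMAX = VLEN×LMUL/SEW = 128×1/2/16 = 4
vl ← min(4, 4) = 4
  i=0: add(0x2b,0xd0) → 251
  i=1: add(0x22,0x90) → 178
  i=2: add(0x62,0xb4) → 278
  i=3: add(0x45,0x41) → 134

vd[1] = 178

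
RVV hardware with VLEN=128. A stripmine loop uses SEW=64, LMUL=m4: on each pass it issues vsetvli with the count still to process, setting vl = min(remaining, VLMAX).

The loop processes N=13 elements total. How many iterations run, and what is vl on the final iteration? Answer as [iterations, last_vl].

VLMAX = VLEN×LMUL/SEW = 128×4/64 = 8
iterations = ceil(13/8) = 2; final-pass vl = 5

[iterations, last_vl] = [2, 5]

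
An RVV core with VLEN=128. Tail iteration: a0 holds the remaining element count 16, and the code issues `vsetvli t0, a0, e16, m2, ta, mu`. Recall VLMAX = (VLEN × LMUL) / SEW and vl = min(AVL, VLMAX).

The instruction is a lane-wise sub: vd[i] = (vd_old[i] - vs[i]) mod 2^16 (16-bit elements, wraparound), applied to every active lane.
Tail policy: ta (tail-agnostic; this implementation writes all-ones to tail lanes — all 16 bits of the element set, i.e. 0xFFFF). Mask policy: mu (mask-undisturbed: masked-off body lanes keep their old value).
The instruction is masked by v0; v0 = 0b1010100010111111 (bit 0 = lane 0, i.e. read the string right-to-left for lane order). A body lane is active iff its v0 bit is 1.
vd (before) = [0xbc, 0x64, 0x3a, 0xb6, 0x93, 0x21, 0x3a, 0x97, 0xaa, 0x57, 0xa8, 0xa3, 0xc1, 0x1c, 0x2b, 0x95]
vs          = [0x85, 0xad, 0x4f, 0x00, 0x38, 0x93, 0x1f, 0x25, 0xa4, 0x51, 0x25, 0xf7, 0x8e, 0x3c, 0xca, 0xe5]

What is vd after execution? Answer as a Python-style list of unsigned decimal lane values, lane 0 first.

VLMAX = (128 × 2) / 16 = 16 lanes
vl ← min(16, 16) = 16
  i=0: sub(0xbc,0x85) → 55
  i=1: sub(0x64,0xad) → 65463
  i=2: sub(0x3a,0x4f) → 65515
  i=3: sub(0xb6,0x00) → 182
  i=4: sub(0x93,0x38) → 91
  i=5: sub(0x21,0x93) → 65422
  i=6: mask-off/keep → 58
  i=7: sub(0x97,0x25) → 114
  i=8: mask-off/keep → 170
  i=9: mask-off/keep → 87
  i=10: mask-off/keep → 168
  i=11: sub(0xa3,0xf7) → 65452
  i=12: mask-off/keep → 193
  i=13: sub(0x1c,0x3c) → 65504
  i=14: mask-off/keep → 43
  i=15: sub(0x95,0xe5) → 65456

vd = [55, 65463, 65515, 182, 91, 65422, 58, 114, 170, 87, 168, 65452, 193, 65504, 43, 65456]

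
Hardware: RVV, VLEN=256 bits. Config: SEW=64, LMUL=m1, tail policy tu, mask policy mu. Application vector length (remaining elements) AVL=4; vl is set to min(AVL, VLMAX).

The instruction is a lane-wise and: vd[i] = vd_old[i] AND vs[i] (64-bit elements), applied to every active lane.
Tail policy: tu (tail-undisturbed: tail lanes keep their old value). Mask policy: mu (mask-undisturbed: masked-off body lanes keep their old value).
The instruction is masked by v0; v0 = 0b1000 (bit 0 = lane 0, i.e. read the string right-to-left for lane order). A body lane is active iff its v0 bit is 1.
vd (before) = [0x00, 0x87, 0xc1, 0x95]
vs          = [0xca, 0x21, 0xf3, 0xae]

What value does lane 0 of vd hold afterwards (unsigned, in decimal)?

VLMAX = (256 × 1) / 64 = 4 lanes
AVL=4 ≤ VLMAX=4, so vl = 4
  i=0: mask-off/keep → 0
  i=1: mask-off/keep → 135
  i=2: mask-off/keep → 193
  i=3: and(0x95,0xae) → 132

vd[0] = 0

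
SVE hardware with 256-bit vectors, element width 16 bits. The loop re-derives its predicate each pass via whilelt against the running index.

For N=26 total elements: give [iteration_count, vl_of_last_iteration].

lane count: 256 div 16 = 16
iterations = ceil(26/16) = 2; final-pass vl = 10

[iterations, last_vl] = [2, 10]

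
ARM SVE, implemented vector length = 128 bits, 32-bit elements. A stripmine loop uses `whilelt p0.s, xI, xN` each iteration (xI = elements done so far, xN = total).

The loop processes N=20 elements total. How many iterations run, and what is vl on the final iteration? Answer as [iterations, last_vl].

register lanes = 128/32 = 4
N=20: ⌈20/4⌉ = 5 iters; last vl = 20 − 4×4 = 4

[iterations, last_vl] = [5, 4]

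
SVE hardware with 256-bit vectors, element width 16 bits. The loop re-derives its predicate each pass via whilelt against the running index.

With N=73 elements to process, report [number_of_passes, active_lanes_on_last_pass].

[iterations, last_vl] = [5, 9]

256-bit reg / 16-bit elem → 16 lanes
iterations = ceil(73/16) = 5; final-pass vl = 9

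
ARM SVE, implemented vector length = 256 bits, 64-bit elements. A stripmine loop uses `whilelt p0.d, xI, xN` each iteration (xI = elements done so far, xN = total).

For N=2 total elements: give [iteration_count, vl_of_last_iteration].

[iterations, last_vl] = [1, 2]

256-bit reg / 64-bit elem → 4 lanes
N=2: ⌈2/4⌉ = 1 iters; last vl = 2 − 0×4 = 2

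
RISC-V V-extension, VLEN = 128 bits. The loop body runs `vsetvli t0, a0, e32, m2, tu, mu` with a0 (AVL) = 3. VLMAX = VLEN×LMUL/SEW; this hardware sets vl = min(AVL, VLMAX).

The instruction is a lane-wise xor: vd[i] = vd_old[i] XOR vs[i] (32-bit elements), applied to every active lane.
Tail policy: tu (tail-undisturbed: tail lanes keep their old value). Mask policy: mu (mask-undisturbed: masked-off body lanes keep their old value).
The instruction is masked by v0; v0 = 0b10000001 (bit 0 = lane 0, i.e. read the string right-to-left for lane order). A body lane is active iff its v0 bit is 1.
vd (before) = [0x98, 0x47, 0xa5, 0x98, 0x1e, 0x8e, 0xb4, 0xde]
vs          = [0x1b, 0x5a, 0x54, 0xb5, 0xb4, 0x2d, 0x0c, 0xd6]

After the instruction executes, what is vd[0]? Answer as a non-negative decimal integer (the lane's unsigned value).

vd[0] = 131

VLMAX = (128 × 2) / 32 = 8 lanes
AVL=3 ≤ VLMAX=8, so vl = 3
  i=0: xor(0x98,0x1b) → 131
  i=1: mask-off/keep → 71
  i=2: mask-off/keep → 165
  i=3: tail/keep → 152
  i=4: tail/keep → 30
  i=5: tail/keep → 142
  i=6: tail/keep → 180
  i=7: tail/keep → 222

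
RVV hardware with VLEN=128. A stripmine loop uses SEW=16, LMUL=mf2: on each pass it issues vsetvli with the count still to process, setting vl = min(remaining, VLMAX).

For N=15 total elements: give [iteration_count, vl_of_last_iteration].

VLMAX = (128 × 1/2) / 16 = 4 lanes
iterations = ceil(15/4) = 4; final-pass vl = 3

[iterations, last_vl] = [4, 3]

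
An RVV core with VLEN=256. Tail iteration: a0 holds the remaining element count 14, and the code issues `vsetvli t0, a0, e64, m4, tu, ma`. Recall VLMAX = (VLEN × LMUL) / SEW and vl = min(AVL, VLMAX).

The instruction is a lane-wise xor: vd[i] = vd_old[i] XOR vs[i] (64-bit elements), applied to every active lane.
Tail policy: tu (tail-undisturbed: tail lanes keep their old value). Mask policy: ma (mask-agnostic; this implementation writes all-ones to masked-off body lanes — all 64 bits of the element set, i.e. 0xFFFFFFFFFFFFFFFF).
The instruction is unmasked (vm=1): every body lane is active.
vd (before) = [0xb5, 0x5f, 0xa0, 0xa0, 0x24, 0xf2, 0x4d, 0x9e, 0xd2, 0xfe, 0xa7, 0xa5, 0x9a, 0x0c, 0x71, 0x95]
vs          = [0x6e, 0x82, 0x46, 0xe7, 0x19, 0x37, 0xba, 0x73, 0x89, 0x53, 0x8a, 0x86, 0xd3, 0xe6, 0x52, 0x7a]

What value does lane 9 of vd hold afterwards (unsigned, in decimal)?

VLMAX = (256 × 4) / 64 = 16 lanes
AVL=14 ≤ VLMAX=16, so vl = 14
  i=0: xor(0xb5,0x6e) → 219
  i=1: xor(0x5f,0x82) → 221
  i=2: xor(0xa0,0x46) → 230
  i=3: xor(0xa0,0xe7) → 71
  i=4: xor(0x24,0x19) → 61
  i=5: xor(0xf2,0x37) → 197
  i=6: xor(0x4d,0xba) → 247
  i=7: xor(0x9e,0x73) → 237
  i=8: xor(0xd2,0x89) → 91
  i=9: xor(0xfe,0x53) → 173
  i=10: xor(0xa7,0x8a) → 45
  i=11: xor(0xa5,0x86) → 35
  i=12: xor(0x9a,0xd3) → 73
  i=13: xor(0x0c,0xe6) → 234
  i=14: tail/keep → 113
  i=15: tail/keep → 149

vd[9] = 173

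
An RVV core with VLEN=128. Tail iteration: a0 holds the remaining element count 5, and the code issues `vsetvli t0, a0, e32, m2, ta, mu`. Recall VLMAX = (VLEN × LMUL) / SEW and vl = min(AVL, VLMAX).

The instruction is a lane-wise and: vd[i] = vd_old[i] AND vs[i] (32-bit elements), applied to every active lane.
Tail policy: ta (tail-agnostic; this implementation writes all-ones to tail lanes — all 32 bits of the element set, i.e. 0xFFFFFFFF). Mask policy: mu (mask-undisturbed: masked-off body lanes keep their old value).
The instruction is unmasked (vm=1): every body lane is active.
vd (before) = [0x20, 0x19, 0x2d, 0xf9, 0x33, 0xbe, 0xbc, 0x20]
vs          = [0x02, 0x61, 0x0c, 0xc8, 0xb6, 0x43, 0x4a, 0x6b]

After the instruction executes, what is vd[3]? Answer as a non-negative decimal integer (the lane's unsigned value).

vd[3] = 200

VLMAX = (128 × 2) / 32 = 8 lanes
vl = min(AVL, VLMAX) = min(5, 8) = 5
lane  0: and(0x20,0x02) ⇒ 0x00
lane  1: and(0x19,0x61) ⇒ 0x01
lane  2: and(0x2d,0x0c) ⇒ 0x0c
lane  3: and(0xf9,0xc8) ⇒ 0xc8
lane  4: and(0x33,0xb6) ⇒ 0x32
lane  5: tail/ones ⇒ 0xffffffff
lane  6: tail/ones ⇒ 0xffffffff
lane  7: tail/ones ⇒ 0xffffffff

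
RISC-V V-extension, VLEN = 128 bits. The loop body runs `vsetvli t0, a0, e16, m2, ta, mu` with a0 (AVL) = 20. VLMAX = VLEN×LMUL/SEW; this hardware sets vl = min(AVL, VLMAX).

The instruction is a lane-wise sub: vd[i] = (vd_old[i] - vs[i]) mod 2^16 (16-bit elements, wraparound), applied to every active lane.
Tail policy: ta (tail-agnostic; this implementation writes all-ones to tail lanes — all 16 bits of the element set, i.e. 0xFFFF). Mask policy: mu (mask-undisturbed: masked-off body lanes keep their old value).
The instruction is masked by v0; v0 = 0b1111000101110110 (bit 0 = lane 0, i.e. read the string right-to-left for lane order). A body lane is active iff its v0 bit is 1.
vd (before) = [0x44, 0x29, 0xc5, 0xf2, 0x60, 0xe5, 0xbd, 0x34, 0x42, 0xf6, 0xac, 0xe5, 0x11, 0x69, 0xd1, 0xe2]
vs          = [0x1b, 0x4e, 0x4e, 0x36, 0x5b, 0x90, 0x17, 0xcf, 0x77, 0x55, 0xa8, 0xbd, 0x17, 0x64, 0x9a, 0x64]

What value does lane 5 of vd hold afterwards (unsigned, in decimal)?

lanes per group: 128·2/16 = 16
AVL=20 > VLMAX=16, so vl = 16
  i=0: mask-off/keep → 68
  i=1: sub(0x29,0x4e) → 65499
  i=2: sub(0xc5,0x4e) → 119
  i=3: mask-off/keep → 242
  i=4: sub(0x60,0x5b) → 5
  i=5: sub(0xe5,0x90) → 85
  i=6: sub(0xbd,0x17) → 166
  i=7: mask-off/keep → 52
  i=8: sub(0x42,0x77) → 65483
  i=9: mask-off/keep → 246
  i=10: mask-off/keep → 172
  i=11: mask-off/keep → 229
  i=12: sub(0x11,0x17) → 65530
  i=13: sub(0x69,0x64) → 5
  i=14: sub(0xd1,0x9a) → 55
  i=15: sub(0xe2,0x64) → 126

vd[5] = 85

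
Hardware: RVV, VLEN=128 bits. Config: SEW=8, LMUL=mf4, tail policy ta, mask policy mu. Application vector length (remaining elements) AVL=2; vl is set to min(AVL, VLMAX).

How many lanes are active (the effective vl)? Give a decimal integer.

VLMAX = VLEN×LMUL/SEW = 128×1/4/8 = 4
vl ← min(2, 4) = 2

vl = 2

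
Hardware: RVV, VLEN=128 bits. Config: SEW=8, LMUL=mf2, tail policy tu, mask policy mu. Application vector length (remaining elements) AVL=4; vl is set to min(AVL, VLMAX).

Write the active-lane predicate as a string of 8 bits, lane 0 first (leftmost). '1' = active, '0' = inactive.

VLMAX = (128 × 1/2) / 8 = 8 lanes
vl ← min(4, 8) = 4
bits (lane 0 leftmost): 11110000

predicate = 11110000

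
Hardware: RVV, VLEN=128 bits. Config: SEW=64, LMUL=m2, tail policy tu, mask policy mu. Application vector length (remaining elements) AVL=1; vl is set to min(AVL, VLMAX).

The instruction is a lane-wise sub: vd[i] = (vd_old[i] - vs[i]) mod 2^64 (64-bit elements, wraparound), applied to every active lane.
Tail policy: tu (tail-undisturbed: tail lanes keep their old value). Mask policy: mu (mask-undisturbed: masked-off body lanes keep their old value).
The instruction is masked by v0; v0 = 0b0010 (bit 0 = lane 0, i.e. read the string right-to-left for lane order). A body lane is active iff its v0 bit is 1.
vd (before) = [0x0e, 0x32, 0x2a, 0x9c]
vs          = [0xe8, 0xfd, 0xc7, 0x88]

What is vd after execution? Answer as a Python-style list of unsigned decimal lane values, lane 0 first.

VLMAX = (128 × 2) / 64 = 4 lanes
AVL=1 ≤ VLMAX=4, so vl = 1
  i=0: mask-off/keep → 14
  i=1: tail/keep → 50
  i=2: tail/keep → 42
  i=3: tail/keep → 156

vd = [14, 50, 42, 156]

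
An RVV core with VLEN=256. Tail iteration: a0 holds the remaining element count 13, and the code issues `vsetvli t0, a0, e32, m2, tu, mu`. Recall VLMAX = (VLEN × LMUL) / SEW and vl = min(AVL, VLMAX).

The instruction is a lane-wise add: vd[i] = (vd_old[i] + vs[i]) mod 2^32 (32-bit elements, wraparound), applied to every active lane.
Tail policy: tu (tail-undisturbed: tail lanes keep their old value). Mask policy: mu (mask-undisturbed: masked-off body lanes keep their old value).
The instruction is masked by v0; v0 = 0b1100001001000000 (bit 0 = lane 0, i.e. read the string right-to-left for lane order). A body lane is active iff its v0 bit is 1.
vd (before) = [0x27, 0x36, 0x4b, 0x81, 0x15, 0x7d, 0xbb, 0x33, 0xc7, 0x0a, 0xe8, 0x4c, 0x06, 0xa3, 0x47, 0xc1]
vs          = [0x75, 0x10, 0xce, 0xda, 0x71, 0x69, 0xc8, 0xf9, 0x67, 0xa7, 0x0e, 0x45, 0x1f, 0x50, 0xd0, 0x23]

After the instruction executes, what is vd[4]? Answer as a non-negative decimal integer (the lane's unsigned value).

vd[4] = 21

lanes per group: 256·2/32 = 16
vl ← min(13, 16) = 13
vd[0] mask-off/keep -> 0x27
vd[1] mask-off/keep -> 0x36
vd[2] mask-off/keep -> 0x4b
vd[3] mask-off/keep -> 0x81
vd[4] mask-off/keep -> 0x15
vd[5] mask-off/keep -> 0x7d
vd[6] add(0xbb,0xc8) -> 0x183
vd[7] mask-off/keep -> 0x33
vd[8] mask-off/keep -> 0xc7
vd[9] add(0x0a,0xa7) -> 0xb1
vd[10] mask-off/keep -> 0xe8
vd[11] mask-off/keep -> 0x4c
vd[12] mask-off/keep -> 0x06
vd[13] tail/keep -> 0xa3
vd[14] tail/keep -> 0x47
vd[15] tail/keep -> 0xc1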